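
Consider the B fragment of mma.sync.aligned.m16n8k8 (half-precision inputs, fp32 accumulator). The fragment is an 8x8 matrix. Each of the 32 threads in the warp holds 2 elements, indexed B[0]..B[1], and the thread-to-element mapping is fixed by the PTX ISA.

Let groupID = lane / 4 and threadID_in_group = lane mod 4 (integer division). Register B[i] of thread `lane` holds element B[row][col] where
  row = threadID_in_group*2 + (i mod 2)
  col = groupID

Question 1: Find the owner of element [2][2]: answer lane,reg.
9,0

c=2->g=2  r=2->t=1,b0=0
L=2*4+1=9  i=0=0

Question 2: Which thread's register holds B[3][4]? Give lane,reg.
c:4=>grp=4  r:3=>tig=1,lo=1
L=4*4+1=17  i=1=1

17,1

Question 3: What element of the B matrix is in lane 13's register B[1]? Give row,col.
3,3

L=13->gid=13>>2=3, tid=13&3=1
[1]->row 1·2+1=3  col gid=3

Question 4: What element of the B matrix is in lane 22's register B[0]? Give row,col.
4,5

L=22→G=22>>2=5, T=22&3=2
[0]→row 2·2+0=4  col G=5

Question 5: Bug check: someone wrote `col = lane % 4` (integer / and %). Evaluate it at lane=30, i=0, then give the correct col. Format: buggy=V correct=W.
`lane % 4`[30,0]->2
L=30->g=30>>2=7, t=30&3=2
[0]->row 2·2+0=4  col g=7
col: 2 vs 7

buggy=2 correct=7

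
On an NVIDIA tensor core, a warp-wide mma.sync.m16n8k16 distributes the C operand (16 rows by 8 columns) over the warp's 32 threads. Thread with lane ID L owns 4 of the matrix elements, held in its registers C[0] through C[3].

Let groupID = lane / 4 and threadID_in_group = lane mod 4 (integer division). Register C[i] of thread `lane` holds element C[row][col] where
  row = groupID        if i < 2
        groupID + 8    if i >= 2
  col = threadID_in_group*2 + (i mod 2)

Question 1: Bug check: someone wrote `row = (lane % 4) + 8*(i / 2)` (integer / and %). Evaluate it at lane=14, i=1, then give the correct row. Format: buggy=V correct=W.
buggy=2 correct=3

`(lane % 4) + 8*(i / 2)`[14,1]→2
14: G=3,T=2
[1] (3+0,2*2+1) = (3,5)
row: 2 vs 3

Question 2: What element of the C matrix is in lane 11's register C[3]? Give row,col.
10,7

lane 11=>11/4=2, 11 mod 4=3
i=3  r:2+8=>10  c:2·3+1=>7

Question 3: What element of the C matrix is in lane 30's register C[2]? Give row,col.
15,4

lane 30: gr=7 (30/4), th=2 (30%4)
i=2: r=7+8=15, c=2*2+0=4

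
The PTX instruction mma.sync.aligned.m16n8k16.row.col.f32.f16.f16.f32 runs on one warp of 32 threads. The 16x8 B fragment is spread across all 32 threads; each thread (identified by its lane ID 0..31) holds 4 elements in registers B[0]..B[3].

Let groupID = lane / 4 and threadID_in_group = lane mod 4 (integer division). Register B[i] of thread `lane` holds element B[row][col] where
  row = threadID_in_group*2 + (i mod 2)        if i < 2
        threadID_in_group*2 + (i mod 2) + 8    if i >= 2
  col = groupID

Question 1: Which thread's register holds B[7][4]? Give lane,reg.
19,1

c=4⇒gr=4  r=7⇒Rb=0,th=3,odd=1
L=4*4+3=19  i=0*2+1=1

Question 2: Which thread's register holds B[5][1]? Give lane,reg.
c:1=>grp=1  r:5=>rB=0,tig=2,lo=1
L=1*4+2=6  i=0*2+1=1

6,1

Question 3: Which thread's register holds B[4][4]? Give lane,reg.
18,0

c:4=>grp=4  r:4=>rB=0,tig=2,lo=0
L=4*4+2=18  i=0*2+0=0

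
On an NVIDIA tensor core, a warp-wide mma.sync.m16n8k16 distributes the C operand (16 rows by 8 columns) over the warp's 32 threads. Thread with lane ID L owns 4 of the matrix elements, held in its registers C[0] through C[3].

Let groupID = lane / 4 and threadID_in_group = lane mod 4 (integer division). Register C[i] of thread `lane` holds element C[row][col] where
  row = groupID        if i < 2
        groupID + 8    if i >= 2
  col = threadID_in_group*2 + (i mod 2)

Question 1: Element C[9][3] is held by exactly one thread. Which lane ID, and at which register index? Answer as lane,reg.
r=9->g=1,rb=1  c=3->t=1,b0=1
L=1*4+1=5  i=1*2+1=3

5,3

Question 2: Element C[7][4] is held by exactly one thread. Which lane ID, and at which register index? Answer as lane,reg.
30,0

r=7->g=7,rb=0  c=4->t=2,b0=0
L=7*4+2=30  i=0*2+0=0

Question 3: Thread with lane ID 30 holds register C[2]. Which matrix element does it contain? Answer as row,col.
lane 30⇒30/4=7, 30 mod 4=2
i=2  r:7+8⇒15  c:2·2+0⇒4

15,4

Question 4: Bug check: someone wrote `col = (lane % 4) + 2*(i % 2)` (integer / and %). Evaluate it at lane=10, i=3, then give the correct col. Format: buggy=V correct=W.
buggy=4 correct=5

`(lane % 4) + 2*(i % 2)`[10,3]->4
lane 10->10/4=2, 10 mod 4=2
i=3  r:2+8->10  c:2·2+1->5
col: 4 vs 5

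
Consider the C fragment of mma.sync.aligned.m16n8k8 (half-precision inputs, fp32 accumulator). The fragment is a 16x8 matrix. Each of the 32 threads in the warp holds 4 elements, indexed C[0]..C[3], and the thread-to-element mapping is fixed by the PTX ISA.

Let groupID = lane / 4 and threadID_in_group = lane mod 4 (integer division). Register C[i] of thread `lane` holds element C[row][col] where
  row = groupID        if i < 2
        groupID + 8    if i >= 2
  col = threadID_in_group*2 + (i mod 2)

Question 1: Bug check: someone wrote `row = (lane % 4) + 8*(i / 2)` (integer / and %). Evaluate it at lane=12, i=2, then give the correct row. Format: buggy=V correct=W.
`(lane % 4) + 8*(i / 2)`[12,2]->8
lane 12: gid=3 (12/4), tid=0 (12%4)
i=2: r=3+8=11, c=0*2+0=0
row: 8 vs 11

buggy=8 correct=11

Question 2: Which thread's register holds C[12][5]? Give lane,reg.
r:12=>grp=4,rB=1  c:5=>tig=2,lo=1
L=4*4+2=18  i=1*2+1=3

18,3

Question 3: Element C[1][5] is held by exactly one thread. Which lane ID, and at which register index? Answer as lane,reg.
6,1

r: 1->gid=1,r8=0  c: 5->tid=2,i&1=1
L=1*4+2=6  i=0*2+1=1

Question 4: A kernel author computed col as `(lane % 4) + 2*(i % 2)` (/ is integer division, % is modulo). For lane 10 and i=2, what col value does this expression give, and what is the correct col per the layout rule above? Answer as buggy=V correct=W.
`(lane % 4) + 2*(i % 2)`[10,2]->2
L=10->g=10>>2=2, t=10&3=2
[2]->row 2+8=10  col 2·2+0=4
col: 2 vs 4

buggy=2 correct=4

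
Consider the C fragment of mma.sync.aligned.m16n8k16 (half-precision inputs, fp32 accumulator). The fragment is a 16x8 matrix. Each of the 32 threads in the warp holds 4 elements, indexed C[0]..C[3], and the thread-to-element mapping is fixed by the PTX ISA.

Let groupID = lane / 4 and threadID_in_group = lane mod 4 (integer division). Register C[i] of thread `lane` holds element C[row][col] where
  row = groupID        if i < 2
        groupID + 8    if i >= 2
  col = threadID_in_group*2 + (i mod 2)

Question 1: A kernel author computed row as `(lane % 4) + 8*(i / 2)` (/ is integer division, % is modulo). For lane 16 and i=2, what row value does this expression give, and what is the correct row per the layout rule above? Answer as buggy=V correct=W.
buggy=8 correct=12

`(lane % 4) + 8*(i / 2)`[16,2]⇒8
lane 16: gr=4 (16/4), th=0 (16%4)
i=2: r=4+8=12, c=0*2+0=0
row: 8 vs 12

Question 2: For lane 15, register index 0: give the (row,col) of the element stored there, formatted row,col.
15: gr=3,th=3
[0] (3+0,3*2+0) = (3,6)

3,6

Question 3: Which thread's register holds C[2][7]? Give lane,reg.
r:2=>grp=2,rB=0  c:7=>tig=3,lo=1
L=2*4+3=11  i=0*2+1=1

11,1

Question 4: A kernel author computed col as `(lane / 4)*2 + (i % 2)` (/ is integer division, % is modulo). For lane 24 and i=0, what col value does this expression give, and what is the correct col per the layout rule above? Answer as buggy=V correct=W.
`(lane / 4)*2 + (i % 2)`[24,0]⇒12
L=24⇒gr=24>>2=6, th=24&3=0
[0]⇒row 6+0=6  col 0·2+0=0
col: 12 vs 0

buggy=12 correct=0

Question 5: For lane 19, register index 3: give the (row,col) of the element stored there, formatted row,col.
12,7

L=19→G=19>>2=4, T=19&3=3
[3]→row 4+8=12  col 3·2+1=7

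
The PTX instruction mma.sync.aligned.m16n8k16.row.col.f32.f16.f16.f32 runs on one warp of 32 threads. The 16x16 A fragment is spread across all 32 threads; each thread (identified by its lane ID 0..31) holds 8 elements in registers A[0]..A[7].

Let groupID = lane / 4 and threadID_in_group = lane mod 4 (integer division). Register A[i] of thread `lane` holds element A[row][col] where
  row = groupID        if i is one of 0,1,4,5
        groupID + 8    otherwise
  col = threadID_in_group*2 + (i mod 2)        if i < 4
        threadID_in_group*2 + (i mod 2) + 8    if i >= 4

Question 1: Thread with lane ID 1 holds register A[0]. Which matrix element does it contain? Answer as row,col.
0,2

lane 1: grp=0 (1/4), tig=1 (1%4)
i=0: r=0+0=0, c=1*2+0+0=2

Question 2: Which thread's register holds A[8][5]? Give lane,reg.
2,3

r:8=>grp=0,rB=1  c:5=>cB=0,tig=2,lo=1
L=0*4+2=2  i=0*4+1*2+1=3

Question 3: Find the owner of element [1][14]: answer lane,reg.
r: 1->gid=1,r8=0  c: 14->c8=1,tid=3,i&1=0
L=1*4+3=7  i=1*4+0*2+0=4

7,4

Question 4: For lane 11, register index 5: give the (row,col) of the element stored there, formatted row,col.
lane 11: g=2 (11/4), t=3 (11%4)
i=5: r=2+0=2, c=3*2+1+8=15

2,15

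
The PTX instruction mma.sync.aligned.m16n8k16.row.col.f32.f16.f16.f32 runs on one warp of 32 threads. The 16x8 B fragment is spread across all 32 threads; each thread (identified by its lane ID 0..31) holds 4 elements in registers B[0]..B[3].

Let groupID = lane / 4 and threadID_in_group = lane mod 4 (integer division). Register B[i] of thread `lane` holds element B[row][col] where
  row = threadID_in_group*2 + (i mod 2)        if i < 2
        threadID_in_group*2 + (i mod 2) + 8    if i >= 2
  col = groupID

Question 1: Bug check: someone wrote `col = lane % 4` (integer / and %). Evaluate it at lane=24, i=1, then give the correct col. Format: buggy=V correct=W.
buggy=0 correct=6

`lane % 4`[24,1]→0
24: G=6,T=0
[1] (0*2+1+0,6) = (1,6)
col: 0 vs 6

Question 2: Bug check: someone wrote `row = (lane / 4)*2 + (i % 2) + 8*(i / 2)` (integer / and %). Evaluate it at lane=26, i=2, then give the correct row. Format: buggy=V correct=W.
buggy=20 correct=12

`(lane / 4)*2 + (i % 2) + 8*(i / 2)`[26,2]→20
lane 26→26/4=6, 26 mod 4=2
i=2  r:2·2+0+8→12  c:6
row: 20 vs 12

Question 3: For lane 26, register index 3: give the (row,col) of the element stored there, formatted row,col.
L=26=>grp=26>>2=6, tig=26&3=2
[3]=>row 2·2+1+8=13  col grp=6

13,6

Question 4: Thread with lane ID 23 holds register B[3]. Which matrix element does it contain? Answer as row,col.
15,5

lane 23: gid=5 (23/4), tid=3 (23%4)
i=3: r=3*2+1+8=15, c=gid=5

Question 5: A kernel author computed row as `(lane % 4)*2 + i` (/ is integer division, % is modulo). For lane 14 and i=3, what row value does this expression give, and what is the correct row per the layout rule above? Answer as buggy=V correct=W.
buggy=7 correct=13

`(lane % 4)*2 + i`[14,3]→7
L=14→G=14>>2=3, T=14&3=2
[3]→row 2·2+1+8=13  col G=3
row: 7 vs 13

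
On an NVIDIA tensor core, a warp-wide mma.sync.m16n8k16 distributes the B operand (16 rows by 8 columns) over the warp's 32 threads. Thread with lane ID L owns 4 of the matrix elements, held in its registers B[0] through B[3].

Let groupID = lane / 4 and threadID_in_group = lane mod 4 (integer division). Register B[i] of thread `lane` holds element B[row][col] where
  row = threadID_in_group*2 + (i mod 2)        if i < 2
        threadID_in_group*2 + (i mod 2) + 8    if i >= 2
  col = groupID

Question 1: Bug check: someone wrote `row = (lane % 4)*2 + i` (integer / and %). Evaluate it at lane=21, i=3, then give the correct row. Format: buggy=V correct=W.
`(lane % 4)*2 + i`[21,3]->5
lane 21: g=5 (21/4), t=1 (21%4)
i=3: r=1*2+1+8=11, c=g=5
row: 5 vs 11

buggy=5 correct=11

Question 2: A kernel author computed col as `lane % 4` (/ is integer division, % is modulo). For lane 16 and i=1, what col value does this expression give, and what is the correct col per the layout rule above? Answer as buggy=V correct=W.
`lane % 4`[16,1]->0
L=16->g=16>>2=4, t=16&3=0
[1]->row 0·2+1+0=1  col g=4
col: 0 vs 4

buggy=0 correct=4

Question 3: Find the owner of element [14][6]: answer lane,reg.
27,2

c=6⇒gr=6  r=14⇒Rb=1,th=3,odd=0
L=6*4+3=27  i=1*2+0=2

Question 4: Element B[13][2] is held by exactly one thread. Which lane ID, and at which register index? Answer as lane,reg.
10,3

c=2⇒gr=2  r=13⇒Rb=1,th=2,odd=1
L=2*4+2=10  i=1*2+1=3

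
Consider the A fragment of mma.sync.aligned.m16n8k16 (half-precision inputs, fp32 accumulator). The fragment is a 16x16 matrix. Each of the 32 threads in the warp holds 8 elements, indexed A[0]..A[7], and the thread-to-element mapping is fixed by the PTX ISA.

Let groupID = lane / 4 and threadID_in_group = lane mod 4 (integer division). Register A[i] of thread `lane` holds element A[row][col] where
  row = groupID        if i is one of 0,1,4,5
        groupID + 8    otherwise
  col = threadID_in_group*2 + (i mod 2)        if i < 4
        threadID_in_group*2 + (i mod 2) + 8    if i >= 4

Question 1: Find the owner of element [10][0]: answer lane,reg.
r:10=>grp=2,rB=1  c:0=>cB=0,tig=0,lo=0
L=2*4+0=8  i=0*4+1*2+0=2

8,2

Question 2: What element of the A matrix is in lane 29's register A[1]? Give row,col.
7,3

29: G=7,T=1
[1] (7+0,1*2+1+0) = (7,3)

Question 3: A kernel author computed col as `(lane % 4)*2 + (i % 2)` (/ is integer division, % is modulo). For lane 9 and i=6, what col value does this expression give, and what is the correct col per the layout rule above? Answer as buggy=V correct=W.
`(lane % 4)*2 + (i % 2)`[9,6]→2
L=9→G=9>>2=2, T=9&3=1
[6]→row 2+8=10  col 1·2+0+8=10
col: 2 vs 10

buggy=2 correct=10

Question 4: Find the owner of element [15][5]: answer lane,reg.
r:15=>grp=7,rB=1  c:5=>cB=0,tig=2,lo=1
L=7*4+2=30  i=0*4+1*2+1=3

30,3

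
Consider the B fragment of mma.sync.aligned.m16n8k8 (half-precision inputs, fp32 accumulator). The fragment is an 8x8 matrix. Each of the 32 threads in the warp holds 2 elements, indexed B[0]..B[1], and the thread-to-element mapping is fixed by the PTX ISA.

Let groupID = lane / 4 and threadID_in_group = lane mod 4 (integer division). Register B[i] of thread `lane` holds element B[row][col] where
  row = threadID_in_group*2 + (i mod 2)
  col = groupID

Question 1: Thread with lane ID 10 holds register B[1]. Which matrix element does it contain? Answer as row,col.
lane 10=>10/4=2, 10 mod 4=2
i=1  r:2·2+1=>5  c:2

5,2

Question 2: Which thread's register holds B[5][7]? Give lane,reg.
c=7→G=7  r=5→T=2,p=1
L=7*4+2=30  i=1=1

30,1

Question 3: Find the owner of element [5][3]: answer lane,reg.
c=3→G=3  r=5→T=2,p=1
L=3*4+2=14  i=1=1

14,1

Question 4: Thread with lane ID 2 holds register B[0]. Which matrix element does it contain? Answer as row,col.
2: g=0,t=2
[0] (2*2+0,0) = (4,0)

4,0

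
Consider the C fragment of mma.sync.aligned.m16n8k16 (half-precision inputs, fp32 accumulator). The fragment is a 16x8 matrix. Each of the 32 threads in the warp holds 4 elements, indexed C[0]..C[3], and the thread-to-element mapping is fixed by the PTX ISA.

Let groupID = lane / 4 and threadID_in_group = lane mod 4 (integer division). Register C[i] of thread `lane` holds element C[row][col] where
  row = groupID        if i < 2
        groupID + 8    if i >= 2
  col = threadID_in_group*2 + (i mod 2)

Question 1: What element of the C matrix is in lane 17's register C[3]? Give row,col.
12,3

L=17->gid=17>>2=4, tid=17&3=1
[3]->row 4+8=12  col 1·2+1=3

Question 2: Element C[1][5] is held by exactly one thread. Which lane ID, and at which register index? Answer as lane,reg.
6,1

r: 1->gid=1,r8=0  c: 5->tid=2,i&1=1
L=1*4+2=6  i=0*2+1=1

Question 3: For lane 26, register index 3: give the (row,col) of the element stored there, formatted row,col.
14,5

lane 26→26/4=6, 26 mod 4=2
i=3  r:6+8→14  c:2·2+1→5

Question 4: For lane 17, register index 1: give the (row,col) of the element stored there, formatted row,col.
4,3

17: gr=4,th=1
[1] (4+0,1*2+1) = (4,3)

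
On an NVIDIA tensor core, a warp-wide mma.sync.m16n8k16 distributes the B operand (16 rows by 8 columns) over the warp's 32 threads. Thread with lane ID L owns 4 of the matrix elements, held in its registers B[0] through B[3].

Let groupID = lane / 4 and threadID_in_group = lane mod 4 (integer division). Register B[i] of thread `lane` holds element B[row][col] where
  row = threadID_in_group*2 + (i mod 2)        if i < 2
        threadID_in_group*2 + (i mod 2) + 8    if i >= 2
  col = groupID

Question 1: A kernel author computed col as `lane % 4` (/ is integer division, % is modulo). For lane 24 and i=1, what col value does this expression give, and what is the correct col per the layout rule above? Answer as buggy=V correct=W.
buggy=0 correct=6

`lane % 4`[24,1]→0
lane 24: G=6 (24/4), T=0 (24%4)
i=1: r=0*2+1+0=1, c=G=6
col: 0 vs 6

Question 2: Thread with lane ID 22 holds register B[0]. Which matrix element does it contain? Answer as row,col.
L=22⇒gr=22>>2=5, th=22&3=2
[0]⇒row 2·2+0+0=4  col gr=5

4,5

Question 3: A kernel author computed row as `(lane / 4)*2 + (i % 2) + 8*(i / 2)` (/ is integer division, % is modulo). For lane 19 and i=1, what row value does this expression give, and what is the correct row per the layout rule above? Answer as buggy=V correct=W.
`(lane / 4)*2 + (i % 2) + 8*(i / 2)`[19,1]⇒9
lane 19: gr=4 (19/4), th=3 (19%4)
i=1: r=3*2+1+0=7, c=gr=4
row: 9 vs 7

buggy=9 correct=7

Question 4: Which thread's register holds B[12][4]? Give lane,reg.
c=4->g=4  r=12->rb=1,t=2,b0=0
L=4*4+2=18  i=1*2+0=2

18,2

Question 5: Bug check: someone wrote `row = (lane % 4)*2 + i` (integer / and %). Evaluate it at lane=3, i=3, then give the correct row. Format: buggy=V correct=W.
buggy=9 correct=15

`(lane % 4)*2 + i`[3,3]=>9
L=3=>grp=3>>2=0, tig=3&3=3
[3]=>row 3·2+1+8=15  col grp=0
row: 9 vs 15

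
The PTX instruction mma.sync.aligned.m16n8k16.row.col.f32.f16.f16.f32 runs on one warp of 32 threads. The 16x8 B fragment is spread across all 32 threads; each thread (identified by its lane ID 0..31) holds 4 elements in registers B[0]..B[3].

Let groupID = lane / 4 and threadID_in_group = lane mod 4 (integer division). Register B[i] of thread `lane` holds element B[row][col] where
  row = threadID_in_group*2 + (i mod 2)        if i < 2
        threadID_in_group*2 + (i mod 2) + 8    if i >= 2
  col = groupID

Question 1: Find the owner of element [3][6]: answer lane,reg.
c:6=>grp=6  r:3=>rB=0,tig=1,lo=1
L=6*4+1=25  i=0*2+1=1

25,1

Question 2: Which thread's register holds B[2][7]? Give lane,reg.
c=7→G=7  r=2→rhi=0,T=1,p=0
L=7*4+1=29  i=0*2+0=0

29,0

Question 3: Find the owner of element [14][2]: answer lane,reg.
11,2

c=2->g=2  r=14->rb=1,t=3,b0=0
L=2*4+3=11  i=1*2+0=2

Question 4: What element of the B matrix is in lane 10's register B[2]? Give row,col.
lane 10: gr=2 (10/4), th=2 (10%4)
i=2: r=2*2+0+8=12, c=gr=2

12,2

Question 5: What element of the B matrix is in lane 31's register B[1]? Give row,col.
7,7

L=31⇒gr=31>>2=7, th=31&3=3
[1]⇒row 3·2+1+0=7  col gr=7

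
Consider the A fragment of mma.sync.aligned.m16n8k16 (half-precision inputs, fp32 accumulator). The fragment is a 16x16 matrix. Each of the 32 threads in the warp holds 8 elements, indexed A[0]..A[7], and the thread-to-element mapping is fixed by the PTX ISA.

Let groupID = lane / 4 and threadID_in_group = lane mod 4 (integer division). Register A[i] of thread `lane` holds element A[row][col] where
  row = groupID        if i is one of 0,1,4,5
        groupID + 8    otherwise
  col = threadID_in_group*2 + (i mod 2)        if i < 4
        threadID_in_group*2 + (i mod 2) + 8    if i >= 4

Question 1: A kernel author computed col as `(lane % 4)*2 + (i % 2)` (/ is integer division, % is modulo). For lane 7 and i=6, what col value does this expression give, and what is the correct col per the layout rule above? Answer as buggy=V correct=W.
`(lane % 4)*2 + (i % 2)`[7,6]->6
lane 7: gid=1 (7/4), tid=3 (7%4)
i=6: r=1+8=9, c=3*2+0+8=14
col: 6 vs 14

buggy=6 correct=14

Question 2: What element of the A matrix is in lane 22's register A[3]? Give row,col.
lane 22: grp=5 (22/4), tig=2 (22%4)
i=3: r=5+8=13, c=2*2+1+0=5

13,5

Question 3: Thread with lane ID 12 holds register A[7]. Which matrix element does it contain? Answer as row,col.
11,9

12: grp=3,tig=0
[7] (3+8,0*2+1+8) = (11,9)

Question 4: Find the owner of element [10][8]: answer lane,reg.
8,6

r: 10->gid=2,r8=1  c: 8->c8=1,tid=0,i&1=0
L=2*4+0=8  i=1*4+1*2+0=6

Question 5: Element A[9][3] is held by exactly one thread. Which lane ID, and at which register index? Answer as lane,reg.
5,3

r: 9->gid=1,r8=1  c: 3->c8=0,tid=1,i&1=1
L=1*4+1=5  i=0*4+1*2+1=3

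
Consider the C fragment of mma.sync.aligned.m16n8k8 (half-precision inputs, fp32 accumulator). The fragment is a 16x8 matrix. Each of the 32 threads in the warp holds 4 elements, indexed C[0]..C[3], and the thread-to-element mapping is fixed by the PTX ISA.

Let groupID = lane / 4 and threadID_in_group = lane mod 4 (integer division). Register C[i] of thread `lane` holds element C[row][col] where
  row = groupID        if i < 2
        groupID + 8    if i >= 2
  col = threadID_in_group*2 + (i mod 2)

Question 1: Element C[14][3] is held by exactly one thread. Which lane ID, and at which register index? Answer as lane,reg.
r=14⇒gr=6,Rb=1  c=3⇒th=1,odd=1
L=6*4+1=25  i=1*2+1=3

25,3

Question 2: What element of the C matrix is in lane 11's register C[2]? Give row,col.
10,6

lane 11→11/4=2, 11 mod 4=3
i=2  r:2+8→10  c:2·3+0→6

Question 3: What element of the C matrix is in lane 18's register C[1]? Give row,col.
lane 18⇒18/4=4, 18 mod 4=2
i=1  r:4+0⇒4  c:2·2+1⇒5

4,5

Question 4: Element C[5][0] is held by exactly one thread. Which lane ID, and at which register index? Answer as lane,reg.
r=5⇒gr=5,Rb=0  c=0⇒th=0,odd=0
L=5*4+0=20  i=0*2+0=0

20,0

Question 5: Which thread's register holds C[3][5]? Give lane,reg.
r=3->g=3,rb=0  c=5->t=2,b0=1
L=3*4+2=14  i=0*2+1=1

14,1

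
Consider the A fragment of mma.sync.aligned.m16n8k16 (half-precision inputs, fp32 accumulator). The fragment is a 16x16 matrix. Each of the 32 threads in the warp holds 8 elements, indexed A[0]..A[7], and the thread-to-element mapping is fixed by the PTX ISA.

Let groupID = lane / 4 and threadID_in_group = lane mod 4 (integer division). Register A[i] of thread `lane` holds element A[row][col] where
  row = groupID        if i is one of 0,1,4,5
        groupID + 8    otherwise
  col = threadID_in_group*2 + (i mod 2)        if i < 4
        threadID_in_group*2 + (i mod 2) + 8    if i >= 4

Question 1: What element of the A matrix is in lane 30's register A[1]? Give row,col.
7,5

30: gid=7,tid=2
[1] (7+0,2*2+1+0) = (7,5)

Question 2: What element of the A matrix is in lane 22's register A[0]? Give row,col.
L=22->g=22>>2=5, t=22&3=2
[0]->row 5+0=5  col 2·2+0+0=4

5,4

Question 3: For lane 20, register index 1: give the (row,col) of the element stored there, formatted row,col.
5,1

L=20->g=20>>2=5, t=20&3=0
[1]->row 5+0=5  col 0·2+1+0=1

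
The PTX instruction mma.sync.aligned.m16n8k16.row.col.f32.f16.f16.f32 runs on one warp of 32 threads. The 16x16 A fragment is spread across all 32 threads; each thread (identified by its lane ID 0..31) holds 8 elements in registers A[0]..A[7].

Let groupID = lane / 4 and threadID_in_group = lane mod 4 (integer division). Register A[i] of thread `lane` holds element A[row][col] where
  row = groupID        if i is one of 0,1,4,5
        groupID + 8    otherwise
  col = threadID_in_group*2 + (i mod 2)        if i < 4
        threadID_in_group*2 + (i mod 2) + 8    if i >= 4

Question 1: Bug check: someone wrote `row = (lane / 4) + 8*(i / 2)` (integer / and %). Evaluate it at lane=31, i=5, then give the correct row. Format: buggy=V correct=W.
`(lane / 4) + 8*(i / 2)`[31,5]⇒23
31: gr=7,th=3
[5] (7+0,3*2+1+8) = (7,15)
row: 23 vs 7

buggy=23 correct=7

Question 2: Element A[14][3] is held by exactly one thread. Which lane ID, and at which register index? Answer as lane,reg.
25,3

r: 14->gid=6,r8=1  c: 3->c8=0,tid=1,i&1=1
L=6*4+1=25  i=0*4+1*2+1=3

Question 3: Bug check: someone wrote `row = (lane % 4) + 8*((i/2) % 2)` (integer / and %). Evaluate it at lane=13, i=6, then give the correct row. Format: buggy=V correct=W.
buggy=9 correct=11

`(lane % 4) + 8*((i/2) % 2)`[13,6]⇒9
13: gr=3,th=1
[6] (3+8,1*2+0+8) = (11,10)
row: 9 vs 11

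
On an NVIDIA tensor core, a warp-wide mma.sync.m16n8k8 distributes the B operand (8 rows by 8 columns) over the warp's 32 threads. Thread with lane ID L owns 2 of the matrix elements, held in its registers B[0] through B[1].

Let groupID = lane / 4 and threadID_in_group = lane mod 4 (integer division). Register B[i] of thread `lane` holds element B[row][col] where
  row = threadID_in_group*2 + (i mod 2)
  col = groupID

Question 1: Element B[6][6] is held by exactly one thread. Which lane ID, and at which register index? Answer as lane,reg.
27,0

c: 6->gid=6  r: 6->tid=3,i&1=0
L=6*4+3=27  i=0=0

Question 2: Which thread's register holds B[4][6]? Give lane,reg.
26,0

c:6=>grp=6  r:4=>tig=2,lo=0
L=6*4+2=26  i=0=0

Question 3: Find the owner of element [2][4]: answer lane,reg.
17,0

c: 4->gid=4  r: 2->tid=1,i&1=0
L=4*4+1=17  i=0=0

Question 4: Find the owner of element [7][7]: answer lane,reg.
31,1

c=7->g=7  r=7->t=3,b0=1
L=7*4+3=31  i=1=1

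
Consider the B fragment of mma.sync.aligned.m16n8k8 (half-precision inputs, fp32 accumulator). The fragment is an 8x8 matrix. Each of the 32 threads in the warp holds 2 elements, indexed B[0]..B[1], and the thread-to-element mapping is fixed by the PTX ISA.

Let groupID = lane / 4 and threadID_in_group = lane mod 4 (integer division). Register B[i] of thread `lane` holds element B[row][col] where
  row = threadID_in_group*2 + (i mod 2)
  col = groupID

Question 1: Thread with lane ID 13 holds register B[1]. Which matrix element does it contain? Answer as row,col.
3,3

13: grp=3,tig=1
[1] (1*2+1,3) = (3,3)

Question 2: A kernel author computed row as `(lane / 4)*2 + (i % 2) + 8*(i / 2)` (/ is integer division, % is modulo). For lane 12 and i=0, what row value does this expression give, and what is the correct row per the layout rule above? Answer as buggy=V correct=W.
`(lane / 4)*2 + (i % 2) + 8*(i / 2)`[12,0]⇒6
lane 12: gr=3 (12/4), th=0 (12%4)
i=0: r=0*2+0=0, c=gr=3
row: 6 vs 0

buggy=6 correct=0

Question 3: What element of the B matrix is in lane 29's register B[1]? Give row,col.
3,7

lane 29: gr=7 (29/4), th=1 (29%4)
i=1: r=1*2+1=3, c=gr=7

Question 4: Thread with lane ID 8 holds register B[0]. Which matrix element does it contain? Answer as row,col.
0,2

L=8→G=8>>2=2, T=8&3=0
[0]→row 0·2+0=0  col G=2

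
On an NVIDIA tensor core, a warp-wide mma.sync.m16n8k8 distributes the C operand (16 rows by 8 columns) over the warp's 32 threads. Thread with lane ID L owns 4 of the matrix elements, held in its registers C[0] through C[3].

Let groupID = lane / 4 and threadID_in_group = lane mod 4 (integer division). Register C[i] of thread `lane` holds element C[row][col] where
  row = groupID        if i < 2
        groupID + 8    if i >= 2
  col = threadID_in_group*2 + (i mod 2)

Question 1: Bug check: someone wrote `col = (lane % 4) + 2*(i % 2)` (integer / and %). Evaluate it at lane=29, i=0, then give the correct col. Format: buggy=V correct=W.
`(lane % 4) + 2*(i % 2)`[29,0]->1
lane 29->29/4=7, 29 mod 4=1
i=0  r:7+0->7  c:2·1+0->2
col: 1 vs 2

buggy=1 correct=2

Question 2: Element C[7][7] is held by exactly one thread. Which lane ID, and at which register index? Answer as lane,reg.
r:7=>grp=7,rB=0  c:7=>tig=3,lo=1
L=7*4+3=31  i=0*2+1=1

31,1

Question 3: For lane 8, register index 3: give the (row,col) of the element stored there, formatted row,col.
10,1

8: gid=2,tid=0
[3] (2+8,0*2+1) = (10,1)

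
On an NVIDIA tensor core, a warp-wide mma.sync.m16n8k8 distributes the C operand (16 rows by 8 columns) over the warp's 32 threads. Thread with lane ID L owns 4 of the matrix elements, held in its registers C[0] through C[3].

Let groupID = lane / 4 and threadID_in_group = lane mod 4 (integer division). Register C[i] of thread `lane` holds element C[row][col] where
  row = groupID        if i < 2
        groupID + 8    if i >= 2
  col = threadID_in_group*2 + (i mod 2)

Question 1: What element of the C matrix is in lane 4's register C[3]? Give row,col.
L=4⇒gr=4>>2=1, th=4&3=0
[3]⇒row 1+8=9  col 0·2+1=1

9,1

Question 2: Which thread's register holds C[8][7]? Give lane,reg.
r=8->g=0,rb=1  c=7->t=3,b0=1
L=0*4+3=3  i=1*2+1=3

3,3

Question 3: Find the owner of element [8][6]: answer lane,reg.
r:8=>grp=0,rB=1  c:6=>tig=3,lo=0
L=0*4+3=3  i=1*2+0=2

3,2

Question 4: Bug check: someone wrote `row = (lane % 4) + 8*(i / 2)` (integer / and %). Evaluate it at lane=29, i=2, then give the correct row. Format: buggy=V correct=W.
buggy=9 correct=15

`(lane % 4) + 8*(i / 2)`[29,2]⇒9
L=29⇒gr=29>>2=7, th=29&3=1
[2]⇒row 7+8=15  col 1·2+0=2
row: 9 vs 15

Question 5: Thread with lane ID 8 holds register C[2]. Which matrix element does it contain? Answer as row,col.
10,0

lane 8->8/4=2, 8 mod 4=0
i=2  r:2+8->10  c:2·0+0->0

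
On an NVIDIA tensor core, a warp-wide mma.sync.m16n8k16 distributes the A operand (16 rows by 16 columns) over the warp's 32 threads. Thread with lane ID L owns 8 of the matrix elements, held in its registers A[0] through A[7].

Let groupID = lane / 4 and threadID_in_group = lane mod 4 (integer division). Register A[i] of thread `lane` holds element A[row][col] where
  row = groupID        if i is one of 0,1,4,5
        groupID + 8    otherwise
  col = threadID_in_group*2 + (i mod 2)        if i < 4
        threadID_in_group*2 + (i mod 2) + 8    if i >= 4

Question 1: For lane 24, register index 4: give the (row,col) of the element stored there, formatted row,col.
6,8

lane 24->24/4=6, 24 mod 4=0
i=4  r:6+0->6  c:2·0+0+8->8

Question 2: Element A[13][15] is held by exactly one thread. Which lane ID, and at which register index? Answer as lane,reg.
23,7

r=13->g=5,rb=1  c=15->cb=1,t=3,b0=1
L=5*4+3=23  i=1*4+1*2+1=7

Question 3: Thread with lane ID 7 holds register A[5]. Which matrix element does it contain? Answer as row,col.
lane 7=>7/4=1, 7 mod 4=3
i=5  r:1+0=>1  c:2·3+1+8=>15

1,15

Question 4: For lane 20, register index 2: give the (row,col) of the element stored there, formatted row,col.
lane 20→20/4=5, 20 mod 4=0
i=2  r:5+8→13  c:2·0+0+0→0

13,0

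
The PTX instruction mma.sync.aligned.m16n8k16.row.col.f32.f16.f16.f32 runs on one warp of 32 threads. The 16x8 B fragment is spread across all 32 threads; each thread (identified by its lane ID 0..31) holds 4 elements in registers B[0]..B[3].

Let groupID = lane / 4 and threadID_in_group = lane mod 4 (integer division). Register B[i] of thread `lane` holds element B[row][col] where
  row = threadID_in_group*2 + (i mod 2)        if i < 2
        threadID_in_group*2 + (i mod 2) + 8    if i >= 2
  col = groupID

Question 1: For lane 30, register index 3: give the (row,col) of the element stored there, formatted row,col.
13,7

L=30->gid=30>>2=7, tid=30&3=2
[3]->row 2·2+1+8=13  col gid=7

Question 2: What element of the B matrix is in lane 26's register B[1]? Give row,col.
L=26=>grp=26>>2=6, tig=26&3=2
[1]=>row 2·2+1+0=5  col grp=6

5,6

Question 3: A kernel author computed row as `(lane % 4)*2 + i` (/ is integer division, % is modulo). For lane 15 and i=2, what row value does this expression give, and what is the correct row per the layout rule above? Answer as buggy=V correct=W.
buggy=8 correct=14

`(lane % 4)*2 + i`[15,2]->8
lane 15->15/4=3, 15 mod 4=3
i=2  r:2·3+0+8->14  c:3
row: 8 vs 14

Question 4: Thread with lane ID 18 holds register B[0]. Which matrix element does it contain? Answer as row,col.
lane 18: grp=4 (18/4), tig=2 (18%4)
i=0: r=2*2+0+0=4, c=grp=4

4,4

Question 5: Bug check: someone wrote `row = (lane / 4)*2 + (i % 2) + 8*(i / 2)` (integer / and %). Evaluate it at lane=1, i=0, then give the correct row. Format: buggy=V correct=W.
`(lane / 4)*2 + (i % 2) + 8*(i / 2)`[1,0]⇒0
lane 1: gr=0 (1/4), th=1 (1%4)
i=0: r=1*2+0+0=2, c=gr=0
row: 0 vs 2

buggy=0 correct=2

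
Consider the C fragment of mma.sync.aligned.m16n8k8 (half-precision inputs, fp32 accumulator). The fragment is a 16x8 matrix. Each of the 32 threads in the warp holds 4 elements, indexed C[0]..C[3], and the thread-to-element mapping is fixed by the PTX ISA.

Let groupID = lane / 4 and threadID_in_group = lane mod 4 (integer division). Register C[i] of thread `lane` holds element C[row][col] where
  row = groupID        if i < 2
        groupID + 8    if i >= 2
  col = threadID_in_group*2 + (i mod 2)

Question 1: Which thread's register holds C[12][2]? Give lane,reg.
17,2

r:12=>grp=4,rB=1  c:2=>tig=1,lo=0
L=4*4+1=17  i=1*2+0=2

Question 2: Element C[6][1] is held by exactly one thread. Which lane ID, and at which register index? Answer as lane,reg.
r=6->g=6,rb=0  c=1->t=0,b0=1
L=6*4+0=24  i=0*2+1=1

24,1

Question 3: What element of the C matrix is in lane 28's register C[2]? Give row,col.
28: g=7,t=0
[2] (7+8,0*2+0) = (15,0)

15,0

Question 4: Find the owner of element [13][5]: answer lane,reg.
22,3

r=13→G=5,rhi=1  c=5→T=2,p=1
L=5*4+2=22  i=1*2+1=3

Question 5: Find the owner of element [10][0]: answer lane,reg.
8,2

r=10⇒gr=2,Rb=1  c=0⇒th=0,odd=0
L=2*4+0=8  i=1*2+0=2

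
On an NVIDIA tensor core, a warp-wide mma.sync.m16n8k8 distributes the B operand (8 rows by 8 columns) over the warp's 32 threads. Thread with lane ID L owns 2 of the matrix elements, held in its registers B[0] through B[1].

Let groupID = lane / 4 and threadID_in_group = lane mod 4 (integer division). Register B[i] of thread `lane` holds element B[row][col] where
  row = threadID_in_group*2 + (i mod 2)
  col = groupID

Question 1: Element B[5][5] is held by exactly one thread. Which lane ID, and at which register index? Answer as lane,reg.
22,1

c:5=>grp=5  r:5=>tig=2,lo=1
L=5*4+2=22  i=1=1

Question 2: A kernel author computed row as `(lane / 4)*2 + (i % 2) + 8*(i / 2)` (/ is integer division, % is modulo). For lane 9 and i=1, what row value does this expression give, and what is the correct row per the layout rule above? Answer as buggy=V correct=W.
buggy=5 correct=3

`(lane / 4)*2 + (i % 2) + 8*(i / 2)`[9,1]→5
lane 9→9/4=2, 9 mod 4=1
i=1  r:2·1+1→3  c:2
row: 5 vs 3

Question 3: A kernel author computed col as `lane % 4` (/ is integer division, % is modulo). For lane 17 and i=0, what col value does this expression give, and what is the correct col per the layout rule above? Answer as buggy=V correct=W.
buggy=1 correct=4

`lane % 4`[17,0]⇒1
17: gr=4,th=1
[0] (1*2+0,4) = (2,4)
col: 1 vs 4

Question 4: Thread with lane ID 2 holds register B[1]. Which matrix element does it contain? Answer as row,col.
5,0

L=2→G=2>>2=0, T=2&3=2
[1]→row 2·2+1=5  col G=0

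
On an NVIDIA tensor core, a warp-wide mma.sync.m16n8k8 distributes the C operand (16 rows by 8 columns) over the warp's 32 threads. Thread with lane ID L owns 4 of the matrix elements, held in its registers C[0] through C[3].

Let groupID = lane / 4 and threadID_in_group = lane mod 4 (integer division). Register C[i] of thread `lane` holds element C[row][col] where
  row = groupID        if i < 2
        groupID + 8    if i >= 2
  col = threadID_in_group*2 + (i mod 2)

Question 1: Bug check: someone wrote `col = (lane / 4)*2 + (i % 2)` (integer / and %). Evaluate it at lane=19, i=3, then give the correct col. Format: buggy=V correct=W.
buggy=9 correct=7

`(lane / 4)*2 + (i % 2)`[19,3]->9
19: gid=4,tid=3
[3] (4+8,3*2+1) = (12,7)
col: 9 vs 7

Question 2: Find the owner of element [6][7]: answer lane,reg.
r: 6->gid=6,r8=0  c: 7->tid=3,i&1=1
L=6*4+3=27  i=0*2+1=1

27,1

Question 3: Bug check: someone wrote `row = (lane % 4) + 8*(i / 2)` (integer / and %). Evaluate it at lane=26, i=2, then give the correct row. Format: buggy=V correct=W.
`(lane % 4) + 8*(i / 2)`[26,2]->10
lane 26->26/4=6, 26 mod 4=2
i=2  r:6+8->14  c:2·2+0->4
row: 10 vs 14

buggy=10 correct=14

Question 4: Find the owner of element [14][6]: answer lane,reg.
27,2

r=14⇒gr=6,Rb=1  c=6⇒th=3,odd=0
L=6*4+3=27  i=1*2+0=2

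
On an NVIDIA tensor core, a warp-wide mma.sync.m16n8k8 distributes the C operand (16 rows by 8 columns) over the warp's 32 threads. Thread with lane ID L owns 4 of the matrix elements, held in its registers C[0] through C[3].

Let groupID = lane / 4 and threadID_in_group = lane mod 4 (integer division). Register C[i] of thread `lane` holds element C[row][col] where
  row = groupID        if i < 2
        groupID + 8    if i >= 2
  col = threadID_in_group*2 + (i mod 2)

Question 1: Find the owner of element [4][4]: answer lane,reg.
r=4⇒gr=4,Rb=0  c=4⇒th=2,odd=0
L=4*4+2=18  i=0*2+0=0

18,0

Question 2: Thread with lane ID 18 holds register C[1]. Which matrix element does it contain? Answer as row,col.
4,5

lane 18→18/4=4, 18 mod 4=2
i=1  r:4+0→4  c:2·2+1→5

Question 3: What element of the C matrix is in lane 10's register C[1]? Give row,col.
2,5

lane 10⇒10/4=2, 10 mod 4=2
i=1  r:2+0⇒2  c:2·2+1⇒5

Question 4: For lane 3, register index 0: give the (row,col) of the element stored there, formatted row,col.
0,6

3: gr=0,th=3
[0] (0+0,3*2+0) = (0,6)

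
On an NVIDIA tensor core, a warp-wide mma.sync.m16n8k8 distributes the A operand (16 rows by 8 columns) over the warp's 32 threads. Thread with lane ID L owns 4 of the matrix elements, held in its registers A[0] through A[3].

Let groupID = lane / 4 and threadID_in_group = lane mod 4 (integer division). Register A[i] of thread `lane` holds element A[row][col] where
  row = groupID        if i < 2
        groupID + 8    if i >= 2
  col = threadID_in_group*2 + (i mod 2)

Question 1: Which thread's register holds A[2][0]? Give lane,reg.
8,0

r: 2->gid=2,r8=0  c: 0->tid=0,i&1=0
L=2*4+0=8  i=0*2+0=0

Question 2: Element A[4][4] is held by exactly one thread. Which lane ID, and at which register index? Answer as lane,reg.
r=4⇒gr=4,Rb=0  c=4⇒th=2,odd=0
L=4*4+2=18  i=0*2+0=0

18,0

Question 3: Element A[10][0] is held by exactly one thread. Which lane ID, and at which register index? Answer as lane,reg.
r:10=>grp=2,rB=1  c:0=>tig=0,lo=0
L=2*4+0=8  i=1*2+0=2

8,2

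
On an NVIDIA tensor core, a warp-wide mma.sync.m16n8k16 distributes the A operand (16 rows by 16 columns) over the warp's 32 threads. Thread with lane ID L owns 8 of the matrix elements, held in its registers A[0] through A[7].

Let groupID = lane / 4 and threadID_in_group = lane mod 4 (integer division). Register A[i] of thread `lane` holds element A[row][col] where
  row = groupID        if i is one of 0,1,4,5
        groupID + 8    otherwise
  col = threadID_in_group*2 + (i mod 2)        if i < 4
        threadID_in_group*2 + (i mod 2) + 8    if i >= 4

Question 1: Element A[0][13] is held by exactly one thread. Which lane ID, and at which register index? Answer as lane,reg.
r:0=>grp=0,rB=0  c:13=>cB=1,tig=2,lo=1
L=0*4+2=2  i=1*4+0*2+1=5

2,5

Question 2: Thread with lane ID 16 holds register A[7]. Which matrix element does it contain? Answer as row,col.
12,9

L=16⇒gr=16>>2=4, th=16&3=0
[7]⇒row 4+8=12  col 0·2+1+8=9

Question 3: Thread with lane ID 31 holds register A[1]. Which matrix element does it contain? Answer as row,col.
lane 31: G=7 (31/4), T=3 (31%4)
i=1: r=7+0=7, c=3*2+1+0=7

7,7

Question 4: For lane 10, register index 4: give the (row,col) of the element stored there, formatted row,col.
lane 10: G=2 (10/4), T=2 (10%4)
i=4: r=2+0=2, c=2*2+0+8=12

2,12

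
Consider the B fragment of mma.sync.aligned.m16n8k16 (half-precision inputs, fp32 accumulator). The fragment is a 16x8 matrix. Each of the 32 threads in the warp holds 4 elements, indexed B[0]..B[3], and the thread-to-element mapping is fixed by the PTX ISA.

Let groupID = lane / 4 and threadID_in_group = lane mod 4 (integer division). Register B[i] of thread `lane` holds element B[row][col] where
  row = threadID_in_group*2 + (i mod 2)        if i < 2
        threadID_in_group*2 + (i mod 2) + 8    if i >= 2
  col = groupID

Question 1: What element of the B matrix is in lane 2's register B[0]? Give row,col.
4,0

L=2⇒gr=2>>2=0, th=2&3=2
[0]⇒row 2·2+0+0=4  col gr=0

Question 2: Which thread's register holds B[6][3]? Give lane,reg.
c=3->g=3  r=6->rb=0,t=3,b0=0
L=3*4+3=15  i=0*2+0=0

15,0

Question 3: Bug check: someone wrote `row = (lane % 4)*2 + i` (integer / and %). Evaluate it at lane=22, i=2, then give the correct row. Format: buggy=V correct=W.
`(lane % 4)*2 + i`[22,2]->6
22: gid=5,tid=2
[2] (2*2+0+8,5) = (12,5)
row: 6 vs 12

buggy=6 correct=12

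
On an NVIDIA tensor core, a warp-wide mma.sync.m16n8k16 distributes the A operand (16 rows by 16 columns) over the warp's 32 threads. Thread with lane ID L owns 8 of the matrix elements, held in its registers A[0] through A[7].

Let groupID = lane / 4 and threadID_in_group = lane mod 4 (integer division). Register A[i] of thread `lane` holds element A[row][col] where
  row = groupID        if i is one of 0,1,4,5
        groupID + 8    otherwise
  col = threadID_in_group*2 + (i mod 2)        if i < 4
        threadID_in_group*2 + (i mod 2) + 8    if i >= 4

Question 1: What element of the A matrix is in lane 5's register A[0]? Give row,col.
L=5⇒gr=5>>2=1, th=5&3=1
[0]⇒row 1+0=1  col 1·2+0+0=2

1,2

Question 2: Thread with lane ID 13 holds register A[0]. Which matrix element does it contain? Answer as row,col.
lane 13: grp=3 (13/4), tig=1 (13%4)
i=0: r=3+0=3, c=1*2+0+0=2

3,2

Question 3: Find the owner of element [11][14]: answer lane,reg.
15,6

r:11=>grp=3,rB=1  c:14=>cB=1,tig=3,lo=0
L=3*4+3=15  i=1*4+1*2+0=6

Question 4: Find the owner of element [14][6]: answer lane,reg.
r=14->g=6,rb=1  c=6->cb=0,t=3,b0=0
L=6*4+3=27  i=0*4+1*2+0=2

27,2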